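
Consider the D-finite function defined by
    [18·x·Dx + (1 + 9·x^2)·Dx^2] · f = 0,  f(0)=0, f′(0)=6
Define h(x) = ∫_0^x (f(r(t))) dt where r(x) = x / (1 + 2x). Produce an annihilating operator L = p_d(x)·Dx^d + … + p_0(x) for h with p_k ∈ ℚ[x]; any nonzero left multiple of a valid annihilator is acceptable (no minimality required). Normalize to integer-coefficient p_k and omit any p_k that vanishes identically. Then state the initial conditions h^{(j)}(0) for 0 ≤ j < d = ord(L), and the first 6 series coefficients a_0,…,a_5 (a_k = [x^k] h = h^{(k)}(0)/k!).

L = (4 + 26·x)·Dx^2 + (1 + 4·x + 13·x^2)·Dx^3  (order 3).
h: a_k = 0, 0, 3, -4, 3/2, 12, …
ICs: h(0) = 0, h′(0) = 0, h′′(0) = 6.

f: a_k = 0, 6, 0, -18, 0, 486/5, …
L₀ from L_f via x↦r, Dx↦r'^{-1}Dx.
h=∫₀ˣh₀: take L = L₀·Dx.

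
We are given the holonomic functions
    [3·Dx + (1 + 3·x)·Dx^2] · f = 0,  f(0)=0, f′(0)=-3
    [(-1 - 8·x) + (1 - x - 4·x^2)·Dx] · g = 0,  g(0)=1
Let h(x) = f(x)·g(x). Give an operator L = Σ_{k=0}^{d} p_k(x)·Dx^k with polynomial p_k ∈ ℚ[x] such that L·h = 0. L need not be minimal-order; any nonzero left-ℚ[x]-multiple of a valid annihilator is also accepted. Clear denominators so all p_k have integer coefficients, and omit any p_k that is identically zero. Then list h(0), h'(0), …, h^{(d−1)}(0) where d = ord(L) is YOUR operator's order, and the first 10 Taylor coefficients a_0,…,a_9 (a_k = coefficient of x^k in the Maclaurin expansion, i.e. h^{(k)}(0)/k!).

f: a_k = 0, -3, 9/2, -9, 81/4, -243/5, 243/2, -2187/7, 6561/8, -2187, …
g: a_k = 1, 1, 5, 9, 29, 65, 181, 441, 1165, 2929, …
Product ⇒ symmetric product L₀, ord ≤ 2.
L = (11 + 48·x) + (-1 + 25·x + 60·x^2)·Dx + (-1 - 2·x + 7·x^2 + 12·x^3)·Dx^2  (order 2).
h: a_k = 0, -3, 3/2, -39/2, 27/4, -2397/20, 573/20, -21369/28, 48033/280, -1419087/280, …
ICs: h(0) = 0, h′(0) = -3.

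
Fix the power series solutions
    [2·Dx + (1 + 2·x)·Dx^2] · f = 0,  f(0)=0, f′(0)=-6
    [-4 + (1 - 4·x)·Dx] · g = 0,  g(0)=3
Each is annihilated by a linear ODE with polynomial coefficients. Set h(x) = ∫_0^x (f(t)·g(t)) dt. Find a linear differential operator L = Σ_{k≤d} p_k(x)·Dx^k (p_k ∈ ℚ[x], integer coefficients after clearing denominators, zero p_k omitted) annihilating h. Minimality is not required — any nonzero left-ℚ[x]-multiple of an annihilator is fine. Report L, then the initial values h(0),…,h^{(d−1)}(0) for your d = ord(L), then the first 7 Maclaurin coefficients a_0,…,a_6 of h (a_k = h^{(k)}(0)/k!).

f: a_k = 0, -6, 6, -8, 12, -96/5, 32, …
g: a_k = 3, 12, 48, 192, 768, 3072, 12288, …
f·g: L₀ = L_f ⊗_s L_g, ord ≤ 2·1.
h=∫₀ˣh₀: take L = L₀·Dx.
L = 8·Dx + (6 + 24·x)·Dx^2 + (-1 + 2·x + 8·x^2)·Dx^3  (order 3).
h: a_k = 0, 0, -9, -18, -60, -924/5, -3128/5, …
ICs: h(0) = 0, h′(0) = 0, h′′(0) = -18.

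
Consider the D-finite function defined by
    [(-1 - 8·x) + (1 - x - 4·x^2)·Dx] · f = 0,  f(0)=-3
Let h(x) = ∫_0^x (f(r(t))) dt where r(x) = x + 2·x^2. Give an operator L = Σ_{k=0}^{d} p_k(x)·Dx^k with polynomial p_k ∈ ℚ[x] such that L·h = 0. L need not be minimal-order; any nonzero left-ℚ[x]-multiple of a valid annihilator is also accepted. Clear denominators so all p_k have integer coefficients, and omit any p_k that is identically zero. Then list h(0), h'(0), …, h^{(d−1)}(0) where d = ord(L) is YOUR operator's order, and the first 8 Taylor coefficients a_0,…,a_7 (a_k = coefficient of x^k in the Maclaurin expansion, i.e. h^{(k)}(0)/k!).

f: a_k = -3, -3, -15, -27, -87, -195, -543, -1323, …
f∘r: x↦r, Dx↦Dx/r' in L_f ⇒ L₀.
Integrate: L := L₀·Dx.
L = (1 + 12·x + 48·x^2 + 64·x^3)·Dx + (-1 + x + 6·x^2 + 16·x^3 + 16·x^4)·Dx^2  (order 2).
h: a_k = 0, -3, -3/2, -7, -87/4, -309/5, -405/2, -4797/7, …
ICs: h(0) = 0, h′(0) = -3.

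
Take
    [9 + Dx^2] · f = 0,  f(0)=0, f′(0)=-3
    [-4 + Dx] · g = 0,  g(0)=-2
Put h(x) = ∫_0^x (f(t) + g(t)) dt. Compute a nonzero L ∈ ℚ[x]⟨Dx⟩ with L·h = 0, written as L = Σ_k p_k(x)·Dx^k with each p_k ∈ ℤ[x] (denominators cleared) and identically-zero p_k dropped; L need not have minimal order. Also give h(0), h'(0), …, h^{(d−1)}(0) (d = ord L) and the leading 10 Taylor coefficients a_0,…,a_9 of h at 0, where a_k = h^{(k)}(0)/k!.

f: a_k = 0, -3, 0, 9/2, 0, -81/40, 0, 243/560, 0, -243/4480, …
g: a_k = -2, -8, -16, -64/3, -64/3, -256/15, -512/45, -2048/315, -1024/315, -4096/2835, …
f+g: L₀ = lclm(L_f,L_g), ord ≤ 2+1.
∫: right-multiply L₀ by Dx.
L = -36·Dx + 9·Dx^2 - 4·Dx^3 + Dx^4  (order 4).
h: a_k = 0, -2, -11/2, -16/3, -101/24, -64/15, -2291/720, -512/315, -30581/40320, -1024/2835, …
ICs: h(0) = 0, h′(0) = -2, h′′(0) = -11, h′′′(0) = -32.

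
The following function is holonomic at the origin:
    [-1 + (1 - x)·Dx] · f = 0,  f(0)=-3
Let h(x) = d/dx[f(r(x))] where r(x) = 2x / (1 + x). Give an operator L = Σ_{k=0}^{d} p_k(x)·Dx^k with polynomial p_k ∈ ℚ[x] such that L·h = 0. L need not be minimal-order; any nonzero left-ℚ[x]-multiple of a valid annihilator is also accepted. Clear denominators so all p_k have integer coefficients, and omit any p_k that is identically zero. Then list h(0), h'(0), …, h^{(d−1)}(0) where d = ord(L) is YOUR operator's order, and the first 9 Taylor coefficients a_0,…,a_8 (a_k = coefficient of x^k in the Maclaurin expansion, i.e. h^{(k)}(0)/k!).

f: a_k = -3, -3, -3, -3, -3, -3, -3, -3, -3, …
f∘r: x↦r, Dx↦Dx/r' in L_f ⇒ L₀.
Differentiate: ansatz ord ≤ ord L₀ ⇒ L.
L = 2 + (-1 + x)·Dx  (order 1).
h: a_k = -6, -12, -18, -24, -30, -36, -42, -48, -54, …
ICs: h(0) = -6.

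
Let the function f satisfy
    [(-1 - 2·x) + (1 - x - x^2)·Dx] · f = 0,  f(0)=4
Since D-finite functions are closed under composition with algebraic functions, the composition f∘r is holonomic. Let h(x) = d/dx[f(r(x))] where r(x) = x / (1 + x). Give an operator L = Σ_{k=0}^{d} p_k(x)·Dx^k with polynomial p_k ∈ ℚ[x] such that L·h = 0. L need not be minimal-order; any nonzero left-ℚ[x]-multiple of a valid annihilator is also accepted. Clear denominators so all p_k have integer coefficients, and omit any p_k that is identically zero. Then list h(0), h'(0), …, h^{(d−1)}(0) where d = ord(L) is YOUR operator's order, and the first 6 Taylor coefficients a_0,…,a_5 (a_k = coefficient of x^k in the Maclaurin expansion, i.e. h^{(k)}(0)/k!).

L = (2 + 6·x + 12·x^2 + 6·x^3) + (-1 - 5·x - 6·x^2 + x^3 + 3·x^4)·Dx  (order 1).
h: a_k = 4, 8, 0, 16, -20, 48, …
ICs: h(0) = 4.

f: a_k = 4, 4, 8, 12, 20, 32, …
f∘r: x↦r, Dx↦Dx/r' in L_f ⇒ L₀.
Differentiate: ansatz ord ≤ ord L₀ ⇒ L.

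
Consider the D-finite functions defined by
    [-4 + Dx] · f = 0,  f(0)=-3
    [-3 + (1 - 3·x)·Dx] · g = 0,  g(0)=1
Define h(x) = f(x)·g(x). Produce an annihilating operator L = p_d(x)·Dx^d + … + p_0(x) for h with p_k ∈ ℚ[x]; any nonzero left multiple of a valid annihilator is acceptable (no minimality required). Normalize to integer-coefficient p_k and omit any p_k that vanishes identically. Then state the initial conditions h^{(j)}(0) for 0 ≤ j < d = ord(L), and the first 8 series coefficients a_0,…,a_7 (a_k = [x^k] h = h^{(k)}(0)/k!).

f: a_k = -3, -12, -24, -32, -32, -128/5, -256/15, -1024/105, …
g: a_k = 1, 3, 9, 27, 81, 243, 729, 2187, …
h₀=f·g: eliminate ⇒ L₀, order ≤ 1·1.
L = (7 - 12·x) + (-1 + 3·x)·Dx  (order 1).
h: a_k = -3, -21, -87, -293, -911, -13793/5, -124393/15, -2613277/105, …
ICs: h(0) = -3.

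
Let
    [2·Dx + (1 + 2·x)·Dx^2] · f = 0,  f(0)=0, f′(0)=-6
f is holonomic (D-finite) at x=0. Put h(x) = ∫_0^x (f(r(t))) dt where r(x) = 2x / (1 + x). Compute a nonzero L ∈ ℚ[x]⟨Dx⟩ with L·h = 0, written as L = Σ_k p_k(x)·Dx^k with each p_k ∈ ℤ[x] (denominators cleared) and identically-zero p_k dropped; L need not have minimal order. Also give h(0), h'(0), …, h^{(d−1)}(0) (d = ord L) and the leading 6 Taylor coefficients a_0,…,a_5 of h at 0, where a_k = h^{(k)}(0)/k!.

L = (6 + 10·x)·Dx^2 + (1 + 6·x + 5·x^2)·Dx^3  (order 3).
h: a_k = 0, 0, -6, 12, -31, 468/5, …
ICs: h(0) = 0, h′(0) = 0, h′′(0) = -12.

f: a_k = 0, -6, 6, -8, 12, -96/5, …
f∘r: x↦r, Dx↦Dx/r' in L_f ⇒ L₀.
h=∫₀ˣh₀: take L = L₀·Dx.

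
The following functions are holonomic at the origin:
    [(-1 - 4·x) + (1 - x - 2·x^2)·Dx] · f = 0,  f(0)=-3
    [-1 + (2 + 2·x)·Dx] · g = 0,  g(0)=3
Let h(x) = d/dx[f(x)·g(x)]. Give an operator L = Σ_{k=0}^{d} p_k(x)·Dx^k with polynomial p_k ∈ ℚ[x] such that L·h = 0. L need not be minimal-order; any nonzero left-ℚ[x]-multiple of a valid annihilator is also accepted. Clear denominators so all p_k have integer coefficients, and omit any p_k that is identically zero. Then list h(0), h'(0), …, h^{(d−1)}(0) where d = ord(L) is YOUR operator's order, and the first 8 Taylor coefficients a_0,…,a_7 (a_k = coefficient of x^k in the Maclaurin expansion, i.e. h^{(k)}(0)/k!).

L = (9 + 20·x + 20·x^2) + (-2 - 2·x + 8·x^2 + 8·x^3)·Dx  (order 1).
h: a_k = -27/2, -243/4, -2781/16, -15147/32, -300105/256, -1446741/512, -13475889/2048, -61661979/4096, …
ICs: h(0) = -27/2.

f: a_k = -3, -3, -9, -15, -33, -63, -129, -255, …
g: a_k = 3, 3/2, -3/8, 3/16, -15/128, 21/256, -63/1024, 99/2048, …
Product ⇒ symmetric product L₀, ord ≤ 1.
Differentiate: ansatz ord ≤ ord L₀ ⇒ L.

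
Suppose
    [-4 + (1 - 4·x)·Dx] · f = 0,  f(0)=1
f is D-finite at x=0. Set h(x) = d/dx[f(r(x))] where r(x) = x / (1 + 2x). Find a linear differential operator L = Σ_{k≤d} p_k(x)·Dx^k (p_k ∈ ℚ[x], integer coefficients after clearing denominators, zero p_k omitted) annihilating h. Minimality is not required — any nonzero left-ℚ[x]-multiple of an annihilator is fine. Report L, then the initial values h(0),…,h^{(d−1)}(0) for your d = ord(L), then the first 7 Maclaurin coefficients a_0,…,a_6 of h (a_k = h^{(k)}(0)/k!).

f: a_k = 1, 4, 16, 64, 256, 1024, 4096, …
L₀ from L_f via x↦r, Dx↦r'^{-1}Dx.
h₀' ⇒ L via d/dx closure of L₀.
L = 4 + (-1 + 2·x)·Dx  (order 1).
h: a_k = 4, 16, 48, 128, 320, 768, 1792, …
ICs: h(0) = 4.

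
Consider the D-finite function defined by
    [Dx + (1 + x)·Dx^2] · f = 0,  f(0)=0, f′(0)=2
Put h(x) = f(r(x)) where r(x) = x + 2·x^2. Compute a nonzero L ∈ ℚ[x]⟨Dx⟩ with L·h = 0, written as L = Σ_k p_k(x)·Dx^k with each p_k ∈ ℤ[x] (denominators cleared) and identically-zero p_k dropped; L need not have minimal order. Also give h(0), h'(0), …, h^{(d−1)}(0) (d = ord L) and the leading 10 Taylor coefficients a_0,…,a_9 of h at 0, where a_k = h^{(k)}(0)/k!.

L = (-3 + 4·x + 8·x^2)·Dx + (1 + 5·x + 6·x^2 + 8·x^3)·Dx^2  (order 2).
h: a_k = 0, 2, 3, -10/3, -1/2, 22/5, -3, -26/7, 31/4, -10/9, …
ICs: h(0) = 0, h′(0) = 2.

f: a_k = 0, 2, -1, 2/3, -1/2, 2/5, -1/3, 2/7, -1/4, 2/9, …
Substitute x→r, Dx→(1/r')Dx; clear ⇒ L₀.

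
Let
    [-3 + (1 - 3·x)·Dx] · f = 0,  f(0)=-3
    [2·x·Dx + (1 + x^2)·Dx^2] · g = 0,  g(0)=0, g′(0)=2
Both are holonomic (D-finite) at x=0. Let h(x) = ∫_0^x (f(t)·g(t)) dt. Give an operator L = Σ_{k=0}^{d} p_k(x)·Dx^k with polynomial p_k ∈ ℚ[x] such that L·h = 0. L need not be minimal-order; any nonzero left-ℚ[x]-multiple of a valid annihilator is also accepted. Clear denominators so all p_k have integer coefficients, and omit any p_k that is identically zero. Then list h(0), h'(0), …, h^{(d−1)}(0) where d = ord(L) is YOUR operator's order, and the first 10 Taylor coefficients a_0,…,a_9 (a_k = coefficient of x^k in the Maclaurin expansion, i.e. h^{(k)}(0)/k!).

L = 6·x·Dx + (6 - 2·x + 12·x^2)·Dx^2 + (-1 + 3·x - x^2 + 3·x^3)·Dx^3  (order 3).
h: a_k = 0, 0, -3, -6, -13, -156/5, -391/5, -7038/35, -18471/35, -49256/35, …
ICs: h(0) = 0, h′(0) = 0, h′′(0) = -6.

f: a_k = -3, -9, -27, -81, -243, -729, -2187, -6561, -19683, -59049, …
g: a_k = 0, 2, 0, -2/3, 0, 2/5, 0, -2/7, 0, 2/9, …
Sym-product of L_f,L_g gives L₀ (≤ ord 2).
Integrate: L := L₀·Dx.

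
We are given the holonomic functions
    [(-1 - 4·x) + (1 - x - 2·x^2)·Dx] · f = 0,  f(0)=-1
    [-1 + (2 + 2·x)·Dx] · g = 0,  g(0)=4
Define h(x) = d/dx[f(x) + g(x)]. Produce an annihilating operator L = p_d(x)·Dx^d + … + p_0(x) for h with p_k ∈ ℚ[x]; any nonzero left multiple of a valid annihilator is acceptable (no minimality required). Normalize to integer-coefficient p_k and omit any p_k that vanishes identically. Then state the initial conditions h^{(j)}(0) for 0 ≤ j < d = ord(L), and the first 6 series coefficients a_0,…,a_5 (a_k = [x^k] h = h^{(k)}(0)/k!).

f: a_k = -1, -1, -3, -5, -11, -21, …
g: a_k = 4, 2, -1/2, 1/4, -5/32, 7/64, …
f+g: L₀ = lclm(L_f,L_g), ord ≤ 1+1.
Differentiate: ansatz ord ≤ ord L₀ ⇒ L.
L = (-78 - 288·x - 288·x^2 - 240·x^3) + (-117 - 693·x - 1188·x^2 - 1332·x^3 - 720·x^4)·Dx + (26 + 52·x + 2·x^2 - 208·x^3 - 344·x^4 - 160·x^5)·Dx^2  (order 2).
h: a_k = 1, -7, -57/4, -357/8, -6685/64, -33087/128, …
ICs: h(0) = 1, h′(0) = -7.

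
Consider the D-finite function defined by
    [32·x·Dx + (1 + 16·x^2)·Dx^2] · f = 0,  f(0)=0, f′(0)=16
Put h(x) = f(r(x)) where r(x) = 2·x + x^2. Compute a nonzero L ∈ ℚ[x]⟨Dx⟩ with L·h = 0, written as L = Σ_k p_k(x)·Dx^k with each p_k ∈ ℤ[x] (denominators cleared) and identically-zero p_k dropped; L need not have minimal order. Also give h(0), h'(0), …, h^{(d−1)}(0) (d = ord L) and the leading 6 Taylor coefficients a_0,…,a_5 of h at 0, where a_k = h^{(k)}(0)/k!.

L = (-1 + 128·x + 256·x^2 + 192·x^3 + 48·x^4)·Dx + (1 + x + 64·x^2 + 128·x^3 + 80·x^4 + 16·x^5)·Dx^2  (order 2).
h: a_k = 0, 32, 16, -2048/3, -1024, 128512/5, …
ICs: h(0) = 0, h′(0) = 32.

f: a_k = 0, 16, 0, -256/3, 0, 4096/5, …
Substitute x→r, Dx→(1/r')Dx; clear ⇒ L₀.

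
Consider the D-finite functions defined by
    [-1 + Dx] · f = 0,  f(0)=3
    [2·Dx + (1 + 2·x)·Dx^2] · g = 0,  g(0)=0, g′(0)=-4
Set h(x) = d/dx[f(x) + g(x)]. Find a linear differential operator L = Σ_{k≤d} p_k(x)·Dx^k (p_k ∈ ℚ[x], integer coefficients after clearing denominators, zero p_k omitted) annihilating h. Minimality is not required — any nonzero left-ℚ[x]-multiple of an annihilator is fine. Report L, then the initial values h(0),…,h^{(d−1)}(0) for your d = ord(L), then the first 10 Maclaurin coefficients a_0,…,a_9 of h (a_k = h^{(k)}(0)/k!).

f: a_k = 3, 3, 3/2, 1/2, 1/8, 1/40, 1/240, 1/1680, 1/13440, 1/120960, …
g: a_k = 0, -4, 4, -16/3, 8, -64/5, 64/3, -256/7, 64, -1024/9, …
Sum ⇒ L₀ = lclm(L_f,L_g) in ℚ(x)⟨Dx⟩.
h=h₀': d/dx-closure on L₀ ⇒ L.
L = (-10 - 4·x) + (7 - 4·x - 4·x^2)·Dx + (3 + 8·x + 4·x^2)·Dx^2  (order 2).
h: a_k = -1, 11, -29/2, 65/2, -511/8, 5121/40, -61439/240, 860161/1680, -13762559/13440, 247726081/120960, …
ICs: h(0) = -1, h′(0) = 11.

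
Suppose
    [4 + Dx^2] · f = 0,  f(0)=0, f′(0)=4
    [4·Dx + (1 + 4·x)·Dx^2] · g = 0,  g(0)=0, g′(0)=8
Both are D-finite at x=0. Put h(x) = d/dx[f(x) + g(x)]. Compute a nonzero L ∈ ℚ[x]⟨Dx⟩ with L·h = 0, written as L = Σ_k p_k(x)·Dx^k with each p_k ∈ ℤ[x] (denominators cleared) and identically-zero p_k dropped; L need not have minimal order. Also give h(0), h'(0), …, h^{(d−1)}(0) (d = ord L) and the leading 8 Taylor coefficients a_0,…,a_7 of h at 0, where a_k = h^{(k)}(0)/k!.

L = (400 + 128·x + 256·x^2) + (36 + 176·x + 192·x^2 + 256·x^3)·Dx + (100 + 32·x + 64·x^2)·Dx^2 + (9 + 44·x + 48·x^2 + 64·x^3)·Dx^3  (order 3).
h: a_k = 12, -32, 120, -512, 6152/3, -8192, 1474544/45, -131072, …
ICs: h(0) = 12, h′(0) = -32, h′′(0) = 240.

f: a_k = 0, 4, 0, -8/3, 0, 8/15, 0, -16/315, …
g: a_k = 0, 8, -16, 128/3, -128, 2048/5, -4096/3, 32768/7, …
Sum ⇒ L₀ = lclm(L_f,L_g) in ℚ(x)⟨Dx⟩.
Differentiate: ansatz ord ≤ ord L₀ ⇒ L.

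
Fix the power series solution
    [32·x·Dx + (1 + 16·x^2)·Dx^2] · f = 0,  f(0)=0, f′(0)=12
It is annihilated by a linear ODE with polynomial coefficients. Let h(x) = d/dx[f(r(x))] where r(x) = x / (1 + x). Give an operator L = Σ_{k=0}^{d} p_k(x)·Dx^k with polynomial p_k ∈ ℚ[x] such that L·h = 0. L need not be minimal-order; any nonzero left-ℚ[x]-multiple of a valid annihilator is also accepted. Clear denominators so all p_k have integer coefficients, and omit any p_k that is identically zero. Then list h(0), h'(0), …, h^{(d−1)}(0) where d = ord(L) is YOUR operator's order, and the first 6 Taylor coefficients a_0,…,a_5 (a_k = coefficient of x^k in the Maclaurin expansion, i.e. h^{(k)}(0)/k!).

L = (2 + 34·x) + (1 + 2·x + 17·x^2)·Dx  (order 1).
h: a_k = 12, -24, -156, 720, 1212, -14664, …
ICs: h(0) = 12.

f: a_k = 0, 12, 0, -64, 0, 3072/5, …
f∘r: x↦r, Dx↦Dx/r' in L_f ⇒ L₀.
h₀' ⇒ L via d/dx closure of L₀.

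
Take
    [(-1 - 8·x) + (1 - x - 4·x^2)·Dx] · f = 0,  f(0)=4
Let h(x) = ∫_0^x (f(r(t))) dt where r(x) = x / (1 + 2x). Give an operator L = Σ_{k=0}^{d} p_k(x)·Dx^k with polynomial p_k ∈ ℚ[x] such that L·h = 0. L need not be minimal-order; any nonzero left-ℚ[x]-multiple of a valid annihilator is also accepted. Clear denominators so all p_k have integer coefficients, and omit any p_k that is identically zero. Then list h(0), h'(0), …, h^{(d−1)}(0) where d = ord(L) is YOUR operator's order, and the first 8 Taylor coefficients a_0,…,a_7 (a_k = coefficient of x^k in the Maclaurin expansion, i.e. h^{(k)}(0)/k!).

f: a_k = 4, 4, 20, 36, 116, 260, 724, 1764, …
Change of var in L_f (x↦r) gives L₀.
Integrate: L := L₀·Dx.
L = (1 + 10·x)·Dx + (-1 - 5·x - 4·x^2 + 4·x^3)·Dx^2  (order 2).
h: a_k = 0, 4, 2, 4, -7, 108/5, -190/3, 1356/7, …
ICs: h(0) = 0, h′(0) = 4.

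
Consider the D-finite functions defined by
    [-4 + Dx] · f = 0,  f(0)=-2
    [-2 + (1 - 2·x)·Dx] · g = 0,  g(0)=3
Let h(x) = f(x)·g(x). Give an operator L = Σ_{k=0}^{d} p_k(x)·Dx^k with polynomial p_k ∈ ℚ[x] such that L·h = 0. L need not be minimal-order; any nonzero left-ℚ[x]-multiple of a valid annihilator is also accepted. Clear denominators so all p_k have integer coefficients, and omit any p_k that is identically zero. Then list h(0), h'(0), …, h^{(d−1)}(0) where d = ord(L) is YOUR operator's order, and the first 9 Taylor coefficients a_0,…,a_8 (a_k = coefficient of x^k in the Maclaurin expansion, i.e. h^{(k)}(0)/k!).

f: a_k = -2, -8, -16, -64/3, -64/3, -256/15, -512/45, -2048/315, -1024/315, …
g: a_k = 3, 6, 12, 24, 48, 96, 192, 384, 768, …
L₀ := L_f ⊗_s L_g (sym. prod.), ord ≤ 1.
L = (6 - 8·x) + (-1 + 2·x)·Dx  (order 1).
h: a_k = -6, -36, -120, -304, -672, -6976/5, -42368/15, -39680/7, -1191424/105, …
ICs: h(0) = -6.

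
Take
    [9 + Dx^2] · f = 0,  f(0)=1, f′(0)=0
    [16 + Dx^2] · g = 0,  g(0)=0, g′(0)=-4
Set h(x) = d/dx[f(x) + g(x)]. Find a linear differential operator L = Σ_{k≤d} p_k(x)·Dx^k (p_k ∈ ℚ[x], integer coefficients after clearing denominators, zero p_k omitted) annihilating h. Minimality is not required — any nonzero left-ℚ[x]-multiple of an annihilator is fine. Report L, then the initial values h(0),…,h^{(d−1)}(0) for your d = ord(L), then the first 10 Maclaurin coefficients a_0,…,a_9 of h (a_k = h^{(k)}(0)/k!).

f: a_k = 1, 0, -9/2, 0, 27/8, 0, -81/80, 0, 729/4480, 0, …
g: a_k = 0, -4, 0, 32/3, 0, -128/15, 0, 1024/315, 0, -2048/2835, …
h₀=f+g: left-lcm gives L₀, ord ≤ 4.
h=h₀': d/dx-closure on L₀ ⇒ L.
L = 144 + 25·Dx^2 + Dx^4  (order 4).
h: a_k = -4, -9, 32, 27/2, -128/3, -243/40, 1024/45, 729/560, -2048/315, -729/4480, …
ICs: h(0) = -4, h′(0) = -9, h′′(0) = 64, h′′′(0) = 81.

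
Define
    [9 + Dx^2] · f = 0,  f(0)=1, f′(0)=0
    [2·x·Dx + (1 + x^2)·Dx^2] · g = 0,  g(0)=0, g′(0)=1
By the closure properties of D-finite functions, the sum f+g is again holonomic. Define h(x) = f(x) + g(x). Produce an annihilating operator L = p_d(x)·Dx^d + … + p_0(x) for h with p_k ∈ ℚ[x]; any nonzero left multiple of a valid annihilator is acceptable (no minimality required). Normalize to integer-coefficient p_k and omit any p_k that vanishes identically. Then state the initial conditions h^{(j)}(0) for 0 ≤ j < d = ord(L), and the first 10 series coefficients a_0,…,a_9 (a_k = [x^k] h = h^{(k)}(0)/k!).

f: a_k = 1, 0, -9/2, 0, 27/8, 0, -81/80, 0, 729/4480, 0, …
g: a_k = 0, 1, 0, -1/3, 0, 1/5, 0, -1/7, 0, 1/9, …
L₀ := lclm(L_f,L_g); ord L₀ ≤ 2+2.
L = (-54·x + 540·x^3 + 162·x^5)·Dx + (63 + 279·x^2 + 297·x^4 + 81·x^6)·Dx^2 + (-6·x + 60·x^3 + 18·x^5)·Dx^3 + (7 + 31·x^2 + 33·x^4 + 9·x^6)·Dx^4  (order 4).
h: a_k = 1, 1, -9/2, -1/3, 27/8, 1/5, -81/80, -1/7, 729/4480, 1/9, …
ICs: h(0) = 1, h′(0) = 1, h′′(0) = -9, h′′′(0) = -2.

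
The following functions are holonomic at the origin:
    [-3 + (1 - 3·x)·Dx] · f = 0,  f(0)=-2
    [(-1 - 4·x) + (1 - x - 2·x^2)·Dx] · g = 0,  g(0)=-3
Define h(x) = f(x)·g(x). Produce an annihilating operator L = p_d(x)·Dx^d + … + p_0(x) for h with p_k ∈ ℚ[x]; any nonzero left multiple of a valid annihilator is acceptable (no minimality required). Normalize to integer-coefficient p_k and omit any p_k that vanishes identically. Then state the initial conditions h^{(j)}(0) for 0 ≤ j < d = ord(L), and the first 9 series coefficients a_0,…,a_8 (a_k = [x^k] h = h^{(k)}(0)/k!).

L = (-4 + 2·x + 18·x^2) + (1 - 4·x + x^2 + 6·x^3)·Dx  (order 1).
h: a_k = 6, 24, 90, 300, 966, 3024, 9330, 28500, 86526, …
ICs: h(0) = 6.

f: a_k = -2, -6, -18, -54, -162, -486, -1458, -4374, -13122, …
g: a_k = -3, -3, -9, -15, -33, -63, -129, -255, -513, …
f·g: L₀ = L_f ⊗_s L_g, ord ≤ 1·1.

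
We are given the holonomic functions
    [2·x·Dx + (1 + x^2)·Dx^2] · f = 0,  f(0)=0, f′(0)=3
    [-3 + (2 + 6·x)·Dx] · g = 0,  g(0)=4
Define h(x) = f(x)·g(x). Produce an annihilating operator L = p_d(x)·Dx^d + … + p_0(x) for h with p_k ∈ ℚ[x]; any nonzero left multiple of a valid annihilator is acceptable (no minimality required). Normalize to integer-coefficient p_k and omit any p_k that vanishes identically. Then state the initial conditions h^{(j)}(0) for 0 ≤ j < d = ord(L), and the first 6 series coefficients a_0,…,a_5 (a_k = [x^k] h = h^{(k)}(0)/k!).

f: a_k = 0, 3, 0, -1, 0, 3/5, …
g: a_k = 4, 6, -9/2, 27/4, -405/32, 1701/64, …
Sym-product of L_f,L_g gives L₀ (≤ ord 2).
L = (27 - 12·x - 9·x^2) + (-12 - 28·x + 36·x^2 + 36·x^3)·Dx + (4 + 24·x + 40·x^2 + 24·x^3 + 36·x^4)·Dx^2  (order 2).
h: a_k = 0, 12, 18, -35/2, 57/4, -4971/160, …
ICs: h(0) = 0, h′(0) = 12.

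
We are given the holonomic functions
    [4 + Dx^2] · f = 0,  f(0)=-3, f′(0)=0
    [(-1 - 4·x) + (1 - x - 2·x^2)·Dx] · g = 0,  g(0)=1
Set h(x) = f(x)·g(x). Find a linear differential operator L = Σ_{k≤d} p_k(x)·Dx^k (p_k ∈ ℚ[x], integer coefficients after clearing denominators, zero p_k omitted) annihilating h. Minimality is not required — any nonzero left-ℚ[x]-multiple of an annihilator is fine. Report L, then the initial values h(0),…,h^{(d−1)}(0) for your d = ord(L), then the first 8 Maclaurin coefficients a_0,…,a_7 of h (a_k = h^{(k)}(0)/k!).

f: a_k = -3, 0, 6, 0, -2, 0, 4/15, 0, …
g: a_k = 1, 1, 3, 5, 11, 21, 43, 85, …
f·g: L₀ = L_f ⊗_s L_g, ord ≤ 2·1.
L = (4·x + 8·x^2) + (2 + 8·x)·Dx + (-1 + x + 2·x^2)·Dx^2  (order 2).
h: a_k = -3, -3, -3, -9, -17, -35, -1031/15, -2081/15, …
ICs: h(0) = -3, h′(0) = -3.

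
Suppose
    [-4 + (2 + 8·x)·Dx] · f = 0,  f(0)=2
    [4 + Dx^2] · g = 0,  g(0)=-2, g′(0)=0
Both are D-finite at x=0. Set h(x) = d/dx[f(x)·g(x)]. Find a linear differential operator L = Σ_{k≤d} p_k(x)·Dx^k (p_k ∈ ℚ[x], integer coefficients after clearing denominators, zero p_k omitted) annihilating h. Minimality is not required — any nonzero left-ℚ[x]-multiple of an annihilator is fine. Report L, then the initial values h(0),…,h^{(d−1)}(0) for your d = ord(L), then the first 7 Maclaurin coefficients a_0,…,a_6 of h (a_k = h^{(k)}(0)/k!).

f: a_k = 2, 4, -4, 8, -20, 56, -168, …
g: a_k = -2, 0, 4, 0, -4/3, 0, 8/45, …
L₀ := L_f ⊗_s L_g (sym. prod.), ord ≤ 2.
h=h₀': d/dx-closure on L₀ ⇒ L.
L = (8 + 96·x + 256·x^2 + 256·x^3 + 256·x^4) + (2 - 48·x^2 - 64·x^3)·Dx + (1 + 10·x + 36·x^2 + 64·x^3 + 64·x^4)·Dx^2  (order 2).
h: a_k = -8, 32, 0, 256/3, -1280/3, 23552/15, -265216/45, …
ICs: h(0) = -8, h′(0) = 32.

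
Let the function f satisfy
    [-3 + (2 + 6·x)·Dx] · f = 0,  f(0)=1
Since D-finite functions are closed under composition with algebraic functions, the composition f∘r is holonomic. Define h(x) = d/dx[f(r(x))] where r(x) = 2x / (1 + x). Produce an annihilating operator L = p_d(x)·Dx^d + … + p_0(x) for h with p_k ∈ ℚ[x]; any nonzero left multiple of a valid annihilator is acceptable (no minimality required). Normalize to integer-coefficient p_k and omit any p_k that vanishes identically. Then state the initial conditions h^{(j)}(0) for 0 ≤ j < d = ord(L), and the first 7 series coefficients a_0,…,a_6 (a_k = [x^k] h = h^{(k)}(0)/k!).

L = (-5 - 14·x) + (-1 - 8·x - 7·x^2)·Dx  (order 1).
h: a_k = 3, -15, 153/2, -861/2, 20685/8, -128961/8, 1644825/16, …
ICs: h(0) = 3.

f: a_k = 1, 3/2, -9/8, 27/16, -405/128, 1701/256, -15309/1024, …
h₀=f(r): pull back L_f along r ⇒ L₀.
h₀' ⇒ L via d/dx closure of L₀.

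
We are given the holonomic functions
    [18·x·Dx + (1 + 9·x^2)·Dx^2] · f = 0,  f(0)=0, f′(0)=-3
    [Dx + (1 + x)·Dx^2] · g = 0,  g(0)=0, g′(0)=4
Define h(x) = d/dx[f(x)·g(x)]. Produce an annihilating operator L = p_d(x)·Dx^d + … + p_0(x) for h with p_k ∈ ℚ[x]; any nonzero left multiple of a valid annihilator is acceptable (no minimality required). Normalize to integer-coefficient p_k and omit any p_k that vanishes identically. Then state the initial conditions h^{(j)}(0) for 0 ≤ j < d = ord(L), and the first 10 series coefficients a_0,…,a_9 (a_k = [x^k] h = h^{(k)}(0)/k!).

L = (1368 + 2700·x + 37584·x^2 + 95580·x^3 + 87480·x^4 + 37908·x^5 + 26244·x^7) + (1298 + 9180·x + 54612·x^2 + 194724·x^3 + 324000·x^4 + 271188·x^5 + 102060·x^6 + 78732·x^7 + 91854·x^8)·Dx + (76 + 2848·x + 12096·x^2 + 43992·x^3 + 117288·x^4 + 173016·x^5 + 139968·x^6 + 75816·x^7 + 78732·x^8 + 52488·x^9)·Dx^2 + (37 + 146·x + 901·x^2 + 2808·x^3 + 7362·x^4 + 15228·x^5 + 21546·x^6 + 17496·x^7 + 12393·x^8 + 13122·x^9 + 6561·x^10)·Dx^3  (order 3).
h: a_k = 0, -24, 18, 128, -75, -5544/5, 3157/5, 47616/5, -365877/70, -8784824/105, …
ICs: h(0) = 0, h′(0) = -24, h′′(0) = 36.

f: a_k = 0, -3, 0, 9, 0, -243/5, 0, 2187/7, 0, -2187, …
g: a_k = 0, 4, -2, 4/3, -1, 4/5, -2/3, 4/7, -1/2, 4/9, …
f·g: L₀ = L_f ⊗_s L_g, ord ≤ 2·2.
Derive L from L₀ (diff closure).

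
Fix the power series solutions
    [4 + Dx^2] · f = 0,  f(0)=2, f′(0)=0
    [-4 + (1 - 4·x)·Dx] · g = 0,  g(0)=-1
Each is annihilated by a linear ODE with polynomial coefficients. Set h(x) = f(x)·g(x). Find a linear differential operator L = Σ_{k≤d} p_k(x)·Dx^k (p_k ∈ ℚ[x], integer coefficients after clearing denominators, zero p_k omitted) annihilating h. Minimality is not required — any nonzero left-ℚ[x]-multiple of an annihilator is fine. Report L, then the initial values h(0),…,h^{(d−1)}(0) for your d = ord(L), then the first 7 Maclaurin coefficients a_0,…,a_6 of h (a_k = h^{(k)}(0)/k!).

L = (-4 + 16·x) + 8·Dx + (-1 + 4·x)·Dx^2  (order 2).
h: a_k = -2, -8, -28, -112, -1348/3, -5392/3, -323512/45, …
ICs: h(0) = -2, h′(0) = -8.

f: a_k = 2, 0, -4, 0, 4/3, 0, -8/45, …
g: a_k = -1, -4, -16, -64, -256, -1024, -4096, …
f·g: L₀ = L_f ⊗_s L_g, ord ≤ 2·1.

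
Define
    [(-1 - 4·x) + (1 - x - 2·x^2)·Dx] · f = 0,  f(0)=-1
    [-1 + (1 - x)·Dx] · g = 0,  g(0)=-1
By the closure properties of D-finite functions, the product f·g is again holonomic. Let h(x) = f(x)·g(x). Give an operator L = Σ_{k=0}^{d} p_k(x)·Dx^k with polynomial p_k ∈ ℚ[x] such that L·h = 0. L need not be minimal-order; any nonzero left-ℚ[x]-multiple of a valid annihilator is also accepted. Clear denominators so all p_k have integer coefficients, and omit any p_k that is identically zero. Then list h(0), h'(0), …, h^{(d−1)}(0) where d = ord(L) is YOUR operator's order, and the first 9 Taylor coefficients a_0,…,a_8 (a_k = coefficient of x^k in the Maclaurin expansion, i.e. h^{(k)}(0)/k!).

f: a_k = -1, -1, -3, -5, -11, -21, -43, -85, -171, …
g: a_k = -1, -1, -1, -1, -1, -1, -1, -1, -1, …
Product ⇒ symmetric product L₀, ord ≤ 1.
L = (-2 - 2·x + 6·x^2) + (1 - 2·x - x^2 + 2·x^3)·Dx  (order 1).
h: a_k = 1, 2, 5, 10, 21, 42, 85, 170, 341, …
ICs: h(0) = 1.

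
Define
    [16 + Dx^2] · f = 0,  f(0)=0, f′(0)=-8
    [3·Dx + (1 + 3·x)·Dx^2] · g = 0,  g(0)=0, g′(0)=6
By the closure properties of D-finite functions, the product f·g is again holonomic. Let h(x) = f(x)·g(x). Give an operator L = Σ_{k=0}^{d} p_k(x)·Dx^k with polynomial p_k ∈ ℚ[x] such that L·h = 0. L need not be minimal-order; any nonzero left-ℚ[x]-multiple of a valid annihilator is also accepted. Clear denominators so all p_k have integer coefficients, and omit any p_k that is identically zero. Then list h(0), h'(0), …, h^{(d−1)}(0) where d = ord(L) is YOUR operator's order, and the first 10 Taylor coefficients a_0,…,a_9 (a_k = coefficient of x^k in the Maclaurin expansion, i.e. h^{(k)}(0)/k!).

f: a_k = 0, -8, 0, 64/3, 0, -256/15, 0, 2048/315, 0, -4096/2835, …
g: a_k = 0, 6, -9, 18, -81/2, 486/5, -243, 4374/7, -6561/4, 4374, …
f·g: L₀ = L_f ⊗_s L_g, ord ≤ 2·2.
L = (2272 + 127488·x + 781056·x^2 + 1769472·x^3 + 1327104·x^4) + (4416 + 50112·x + 165888·x^2 + 165888·x^3)·Dx + (1022 + 19392·x + 102816·x^2 + 221184·x^3 + 165888·x^4)·Dx^2 + (276 + 3132·x + 10368·x^2 + 10368·x^3)·Dx^3 + (55 + 714·x + 3375·x^2 + 6912·x^3 + 5184·x^4)·Dx^4  (order 4).
h: a_k = 0, 0, -48, 72, -16, 132, -496, 6168/5, -335312/105, 299974/35, …
ICs: h(0) = 0, h′(0) = 0, h′′(0) = -96, h′′′(0) = 432.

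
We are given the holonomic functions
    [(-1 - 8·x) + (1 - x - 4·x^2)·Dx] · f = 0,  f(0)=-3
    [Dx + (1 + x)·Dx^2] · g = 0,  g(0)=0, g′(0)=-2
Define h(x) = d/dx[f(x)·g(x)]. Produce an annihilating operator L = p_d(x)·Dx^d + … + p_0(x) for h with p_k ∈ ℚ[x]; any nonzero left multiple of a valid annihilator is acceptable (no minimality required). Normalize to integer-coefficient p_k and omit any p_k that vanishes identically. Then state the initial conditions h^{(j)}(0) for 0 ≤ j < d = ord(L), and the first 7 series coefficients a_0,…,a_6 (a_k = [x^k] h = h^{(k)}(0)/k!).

L = (236 + 648·x + 576·x^2) + (25 + 277·x + 672·x^2 + 448·x^3)·Dx + (-9 - 16·x + 45·x^2 + 116·x^3 + 64·x^4)·Dx^2  (order 2).
h: a_k = 6, 6, 87, 158, 1567/2, 9411/5, 13179/2, …
ICs: h(0) = 6, h′(0) = 6.

f: a_k = -3, -3, -15, -27, -87, -195, -543, …
g: a_k = 0, -2, 1, -2/3, 1/2, -2/5, 1/3, …
Sym-product of L_f,L_g gives L₀ (≤ ord 2).
h=h₀': d/dx-closure on L₀ ⇒ L.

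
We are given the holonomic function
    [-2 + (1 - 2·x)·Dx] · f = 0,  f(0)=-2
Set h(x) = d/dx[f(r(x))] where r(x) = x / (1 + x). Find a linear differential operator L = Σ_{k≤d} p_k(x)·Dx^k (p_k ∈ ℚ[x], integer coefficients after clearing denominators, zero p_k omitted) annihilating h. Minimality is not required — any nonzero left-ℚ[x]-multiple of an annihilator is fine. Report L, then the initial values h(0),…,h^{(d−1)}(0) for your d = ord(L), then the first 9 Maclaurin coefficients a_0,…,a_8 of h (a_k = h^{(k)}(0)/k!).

f: a_k = -2, -4, -8, -16, -32, -64, -128, -256, -512, …
h₀=f(r): pull back L_f along r ⇒ L₀.
Differentiate: ansatz ord ≤ ord L₀ ⇒ L.
L = 2 + (-1 + x)·Dx  (order 1).
h: a_k = -4, -8, -12, -16, -20, -24, -28, -32, -36, …
ICs: h(0) = -4.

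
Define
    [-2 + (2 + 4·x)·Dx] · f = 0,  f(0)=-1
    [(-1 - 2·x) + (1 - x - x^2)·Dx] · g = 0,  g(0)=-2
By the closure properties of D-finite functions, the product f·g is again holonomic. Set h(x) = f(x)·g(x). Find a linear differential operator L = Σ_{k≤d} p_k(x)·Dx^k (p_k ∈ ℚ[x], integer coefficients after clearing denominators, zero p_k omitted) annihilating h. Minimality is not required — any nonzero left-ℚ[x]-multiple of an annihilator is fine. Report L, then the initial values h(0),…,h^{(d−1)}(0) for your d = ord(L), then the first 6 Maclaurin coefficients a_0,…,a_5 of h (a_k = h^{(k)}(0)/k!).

L = (2 + 3·x + 3·x^2) + (-1 - x + 3·x^2 + 2·x^3)·Dx  (order 1).
h: a_k = 2, 4, 5, 10, 55/4, 51/2, …
ICs: h(0) = 2.

f: a_k = -1, -1, 1/2, -1/2, 5/8, -7/8, …
g: a_k = -2, -2, -4, -6, -10, -16, …
Sym-product of L_f,L_g gives L₀ (≤ ord 1).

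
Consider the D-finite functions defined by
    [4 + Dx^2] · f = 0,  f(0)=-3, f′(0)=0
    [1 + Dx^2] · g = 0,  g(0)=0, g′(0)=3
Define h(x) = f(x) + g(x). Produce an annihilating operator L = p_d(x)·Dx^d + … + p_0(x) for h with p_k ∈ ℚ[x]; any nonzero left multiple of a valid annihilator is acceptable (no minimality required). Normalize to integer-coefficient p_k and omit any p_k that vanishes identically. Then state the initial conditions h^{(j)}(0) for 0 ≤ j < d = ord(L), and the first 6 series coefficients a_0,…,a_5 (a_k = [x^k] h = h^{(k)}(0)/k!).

f: a_k = -3, 0, 6, 0, -2, 0, …
g: a_k = 0, 3, 0, -1/2, 0, 1/40, …
h₀=f+g: left-lcm gives L₀, ord ≤ 4.
L = 4 + 5·Dx^2 + Dx^4  (order 4).
h: a_k = -3, 3, 6, -1/2, -2, 1/40, …
ICs: h(0) = -3, h′(0) = 3, h′′(0) = 12, h′′′(0) = -3.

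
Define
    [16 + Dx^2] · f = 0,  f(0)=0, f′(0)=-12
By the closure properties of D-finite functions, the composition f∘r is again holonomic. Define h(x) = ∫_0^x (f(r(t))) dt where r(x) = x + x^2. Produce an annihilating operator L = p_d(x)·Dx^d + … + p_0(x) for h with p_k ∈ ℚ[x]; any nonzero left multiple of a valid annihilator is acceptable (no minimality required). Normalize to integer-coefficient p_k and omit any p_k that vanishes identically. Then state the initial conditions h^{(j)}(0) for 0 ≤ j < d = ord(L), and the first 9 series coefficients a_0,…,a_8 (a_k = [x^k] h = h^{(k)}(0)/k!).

L = (16 + 96·x + 192·x^2 + 128·x^3)·Dx - 2·Dx^2 + (1 + 2·x)·Dx^3  (order 3).
h: a_k = 0, 0, -6, -4, 8, 96/5, 176/15, -96/7, -3232/105, …
ICs: h(0) = 0, h′(0) = 0, h′′(0) = -12.

f: a_k = 0, -12, 0, 32, 0, -128/5, 0, 1024/105, 0, …
Substitute x→r, Dx→(1/r')Dx; clear ⇒ L₀.
h=∫h₀ ⇒ L = L₀·Dx.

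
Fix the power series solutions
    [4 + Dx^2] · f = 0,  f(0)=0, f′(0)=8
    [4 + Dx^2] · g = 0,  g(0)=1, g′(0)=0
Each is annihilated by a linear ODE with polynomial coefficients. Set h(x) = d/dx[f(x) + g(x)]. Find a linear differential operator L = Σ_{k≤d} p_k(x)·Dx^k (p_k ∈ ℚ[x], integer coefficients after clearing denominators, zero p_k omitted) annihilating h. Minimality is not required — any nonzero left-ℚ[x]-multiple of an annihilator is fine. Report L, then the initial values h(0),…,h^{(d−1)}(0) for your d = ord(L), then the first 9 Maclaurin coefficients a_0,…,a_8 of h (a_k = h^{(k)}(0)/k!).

L = 4 + Dx^2  (order 2).
h: a_k = 8, -4, -16, 8/3, 16/3, -8/15, -32/45, 16/315, 16/315, …
ICs: h(0) = 8, h′(0) = -4.

f: a_k = 0, 8, 0, -16/3, 0, 16/15, 0, -32/315, 0, …
g: a_k = 1, 0, -2, 0, 2/3, 0, -4/45, 0, 2/315, …
f+g: L₀ = lclm(L_f,L_g), ord ≤ 2+2.
Differentiate: ansatz ord ≤ ord L₀ ⇒ L.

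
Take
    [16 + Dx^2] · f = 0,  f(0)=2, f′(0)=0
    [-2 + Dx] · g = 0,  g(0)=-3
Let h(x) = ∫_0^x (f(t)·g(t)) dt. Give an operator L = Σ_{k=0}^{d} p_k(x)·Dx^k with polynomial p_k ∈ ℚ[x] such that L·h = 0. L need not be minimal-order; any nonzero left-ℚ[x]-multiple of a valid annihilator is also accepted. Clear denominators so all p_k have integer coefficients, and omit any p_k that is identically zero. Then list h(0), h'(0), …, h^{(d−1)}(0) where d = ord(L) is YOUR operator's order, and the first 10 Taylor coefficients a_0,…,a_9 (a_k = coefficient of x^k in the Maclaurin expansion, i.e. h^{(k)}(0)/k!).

L = 20·Dx - 4·Dx^2 + Dx^3  (order 3).
h: a_k = 0, -6, -6, 12, 22, 28/5, -164/15, -312/35, -58/105, 2108/945, …
ICs: h(0) = 0, h′(0) = -6, h′′(0) = -12.

f: a_k = 2, 0, -16, 0, 64/3, 0, -512/45, 0, 1024/315, 0, …
g: a_k = -3, -6, -6, -4, -2, -4/5, -4/15, -8/105, -2/105, -4/945, …
Product ⇒ symmetric product L₀, ord ≤ 2.
Integrate: L := L₀·Dx.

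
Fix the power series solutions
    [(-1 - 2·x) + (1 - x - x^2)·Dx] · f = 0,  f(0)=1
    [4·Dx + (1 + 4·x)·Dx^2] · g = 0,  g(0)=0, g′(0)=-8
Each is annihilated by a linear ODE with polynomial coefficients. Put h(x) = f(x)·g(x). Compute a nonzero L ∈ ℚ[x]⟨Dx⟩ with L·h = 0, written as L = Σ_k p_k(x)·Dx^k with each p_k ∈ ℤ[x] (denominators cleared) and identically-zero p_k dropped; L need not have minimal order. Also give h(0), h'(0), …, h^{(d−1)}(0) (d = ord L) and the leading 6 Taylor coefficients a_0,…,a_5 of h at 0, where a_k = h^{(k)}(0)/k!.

L = (6 + 16·x) + (-2 + 16·x + 20·x^2)·Dx + (-1 - 3·x + 5·x^2 + 4·x^3)·Dx^2  (order 2).
h: a_k = 0, -8, 8, -128/3, 280/3, -5384/15, …
ICs: h(0) = 0, h′(0) = -8.

f: a_k = 1, 1, 2, 3, 5, 8, …
g: a_k = 0, -8, 16, -128/3, 128, -2048/5, …
Sym-product of L_f,L_g gives L₀ (≤ ord 2).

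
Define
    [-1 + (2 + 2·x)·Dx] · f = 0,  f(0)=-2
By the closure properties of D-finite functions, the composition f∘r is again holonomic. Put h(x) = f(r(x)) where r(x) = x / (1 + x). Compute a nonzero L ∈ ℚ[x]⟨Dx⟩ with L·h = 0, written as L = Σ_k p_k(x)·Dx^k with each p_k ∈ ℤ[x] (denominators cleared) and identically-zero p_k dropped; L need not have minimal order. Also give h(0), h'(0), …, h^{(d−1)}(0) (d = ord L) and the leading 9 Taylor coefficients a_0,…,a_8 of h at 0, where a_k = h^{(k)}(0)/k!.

f: a_k = -2, -1, 1/4, -1/8, 5/64, -7/128, 21/512, -33/1024, 429/16384, …
Substitute x→r, Dx→(1/r')Dx; clear ⇒ L₀.
L = -1 + (2 + 6·x + 4·x^2)·Dx  (order 1).
h: a_k = -2, -1, 5/4, -13/8, 141/64, -399/128, 2353/512, -7205/1024, 182461/16384, …
ICs: h(0) = -2.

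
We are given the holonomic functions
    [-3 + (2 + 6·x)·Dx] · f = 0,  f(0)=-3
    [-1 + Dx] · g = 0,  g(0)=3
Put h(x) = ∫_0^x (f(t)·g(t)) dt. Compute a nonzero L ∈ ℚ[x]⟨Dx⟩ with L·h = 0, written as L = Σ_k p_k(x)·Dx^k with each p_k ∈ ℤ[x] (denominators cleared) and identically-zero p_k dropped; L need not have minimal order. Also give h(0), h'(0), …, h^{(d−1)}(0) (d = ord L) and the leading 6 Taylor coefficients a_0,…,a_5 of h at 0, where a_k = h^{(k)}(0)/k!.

f: a_k = -3, -9/2, 27/8, -81/16, 1215/128, -5103/256, …
g: a_k = 3, 3, 3/2, 1/2, 1/8, 1/40, …
Sym-product of L_f,L_g gives L₀ (≤ ord 1).
h=∫₀ˣh₀: take L = L₀·Dx.
L = (-5 - 6·x)·Dx + (2 + 6·x)·Dx^2  (order 2).
h: a_k = 0, -9, -45/4, -21/8, -213/64, 2013/640, …
ICs: h(0) = 0, h′(0) = -9.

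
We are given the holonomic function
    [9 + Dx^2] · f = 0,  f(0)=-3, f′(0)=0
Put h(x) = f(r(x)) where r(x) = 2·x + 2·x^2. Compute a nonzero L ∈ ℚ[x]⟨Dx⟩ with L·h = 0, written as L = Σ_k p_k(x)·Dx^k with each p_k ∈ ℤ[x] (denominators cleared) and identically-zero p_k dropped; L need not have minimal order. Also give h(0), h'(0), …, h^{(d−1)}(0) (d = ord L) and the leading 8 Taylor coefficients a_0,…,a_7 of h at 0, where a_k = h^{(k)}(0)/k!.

f: a_k = -3, 0, 27/2, 0, -81/8, 0, 243/80, 0, …
f∘r: x↦r, Dx↦Dx/r' in L_f ⇒ L₀.
L = (36 + 216·x + 432·x^2 + 288·x^3) - 2·Dx + (1 + 2·x)·Dx^2  (order 2).
h: a_k = -3, 0, 54, 108, -108, -648, -3888/5, 2592/5, …
ICs: h(0) = -3, h′(0) = 0.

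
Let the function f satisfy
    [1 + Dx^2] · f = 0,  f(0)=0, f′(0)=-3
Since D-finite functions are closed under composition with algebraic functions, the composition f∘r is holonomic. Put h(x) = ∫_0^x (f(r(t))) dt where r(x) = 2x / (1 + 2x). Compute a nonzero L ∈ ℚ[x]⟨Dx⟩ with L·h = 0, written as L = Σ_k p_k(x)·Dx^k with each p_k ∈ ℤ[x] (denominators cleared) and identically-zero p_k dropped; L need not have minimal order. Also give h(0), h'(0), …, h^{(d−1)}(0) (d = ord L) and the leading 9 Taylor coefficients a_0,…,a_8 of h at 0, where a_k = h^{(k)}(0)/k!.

L = 4·Dx + (4 + 24·x + 48·x^2 + 32·x^3)·Dx^2 + (1 + 8·x + 24·x^2 + 32·x^3 + 16·x^4)·Dx^3  (order 3).
h: a_k = 0, 0, -3, 4, -5, 24/5, -2/15, -120/7, 6931/105, …
ICs: h(0) = 0, h′(0) = 0, h′′(0) = -6.

f: a_k = 0, -3, 0, 1/2, 0, -1/40, 0, 1/1680, 0, …
Substitute x→r, Dx→(1/r')Dx; clear ⇒ L₀.
Integrate: L := L₀·Dx.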